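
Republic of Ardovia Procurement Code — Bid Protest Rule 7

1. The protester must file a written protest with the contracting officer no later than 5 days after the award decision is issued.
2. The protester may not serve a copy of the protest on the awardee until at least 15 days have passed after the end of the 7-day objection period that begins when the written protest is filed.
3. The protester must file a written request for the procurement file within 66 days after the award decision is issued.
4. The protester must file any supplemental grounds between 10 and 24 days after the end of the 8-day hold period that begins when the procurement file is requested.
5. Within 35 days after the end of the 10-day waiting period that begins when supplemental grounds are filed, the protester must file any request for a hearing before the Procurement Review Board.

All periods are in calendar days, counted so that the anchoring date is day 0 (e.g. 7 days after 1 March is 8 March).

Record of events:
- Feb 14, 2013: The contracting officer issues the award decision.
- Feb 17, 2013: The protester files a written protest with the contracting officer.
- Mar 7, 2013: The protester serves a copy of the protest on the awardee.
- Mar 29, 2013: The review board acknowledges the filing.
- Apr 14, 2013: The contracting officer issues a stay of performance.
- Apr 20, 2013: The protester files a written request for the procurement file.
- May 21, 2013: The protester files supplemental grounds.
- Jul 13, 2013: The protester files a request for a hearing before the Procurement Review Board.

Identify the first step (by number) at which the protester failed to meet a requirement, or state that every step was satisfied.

Step 1 — counting 5 days from Feb 14, 2013 (when the award decision is issued) gives a deadline of Feb 19, 2013; completed Feb 17, 2013, before the deadline.
Step 2 — must wait 15 days from Feb 24, 2013 (end of the 7-day objection period, which began when the written protest is filed on Feb 17, 2013), so not before Mar 11, 2013; Mar 7, 2013 is 4 days before the earliest permitted date.
The procedure was therefore not followed at step 2.

Step 2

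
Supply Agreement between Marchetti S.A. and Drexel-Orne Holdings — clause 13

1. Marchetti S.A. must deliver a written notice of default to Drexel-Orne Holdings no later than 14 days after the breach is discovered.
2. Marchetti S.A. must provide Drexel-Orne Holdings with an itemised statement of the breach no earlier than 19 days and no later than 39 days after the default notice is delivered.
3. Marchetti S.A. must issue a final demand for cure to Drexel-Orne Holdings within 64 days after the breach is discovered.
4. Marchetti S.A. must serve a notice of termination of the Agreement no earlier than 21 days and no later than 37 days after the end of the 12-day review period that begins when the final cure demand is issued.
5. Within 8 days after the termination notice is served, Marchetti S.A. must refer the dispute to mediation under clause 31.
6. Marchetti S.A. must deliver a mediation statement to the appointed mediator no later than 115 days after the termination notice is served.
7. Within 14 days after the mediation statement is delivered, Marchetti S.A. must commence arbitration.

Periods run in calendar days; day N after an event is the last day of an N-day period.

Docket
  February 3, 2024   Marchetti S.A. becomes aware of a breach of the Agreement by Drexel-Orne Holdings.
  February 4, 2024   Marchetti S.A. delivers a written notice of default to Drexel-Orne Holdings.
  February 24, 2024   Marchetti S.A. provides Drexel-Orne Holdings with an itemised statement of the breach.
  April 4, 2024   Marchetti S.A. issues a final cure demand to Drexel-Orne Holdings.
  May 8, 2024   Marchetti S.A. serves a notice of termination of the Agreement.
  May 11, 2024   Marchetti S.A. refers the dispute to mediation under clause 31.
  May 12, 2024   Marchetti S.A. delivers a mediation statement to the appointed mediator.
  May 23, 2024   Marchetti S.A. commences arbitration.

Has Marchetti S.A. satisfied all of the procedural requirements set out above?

Step 1 — counting 14 days from February 3, 2024 (when the breach is discovered) gives a deadline of February 17, 2024; done February 4, 2024 — timely.
Step 2 — 19 and 39 days from February 4, 2024 (when the default notice is delivered) are February 23, 2024 and March 14, 2024 respectively; February 24, 2024 falls inside that range.
Step 3 — counting 64 days from February 3, 2024 (when the breach is discovered) gives a deadline of April 7, 2024; done April 4, 2024 — timely.
Step 4 — 21 and 37 days from April 16, 2024 (end of the 12-day review period, which began when the final cure demand is issued on April 4, 2024) are May 7, 2024 and May 23, 2024 respectively; May 8, 2024 falls inside that range.
Step 5 — counting 8 days from May 8, 2024 (when the termination notice is served) gives a deadline of May 16, 2024; May 11, 2024 is within that limit.
Step 6 — counting 115 days from May 8, 2024 (when the termination notice is served) gives a deadline of August 31, 2024; done May 12, 2024 — timely.
Step 7 — counting 14 days from May 12, 2024 (when the mediation statement is delivered) gives a deadline of May 26, 2024; May 23, 2024 is within that limit.

Yes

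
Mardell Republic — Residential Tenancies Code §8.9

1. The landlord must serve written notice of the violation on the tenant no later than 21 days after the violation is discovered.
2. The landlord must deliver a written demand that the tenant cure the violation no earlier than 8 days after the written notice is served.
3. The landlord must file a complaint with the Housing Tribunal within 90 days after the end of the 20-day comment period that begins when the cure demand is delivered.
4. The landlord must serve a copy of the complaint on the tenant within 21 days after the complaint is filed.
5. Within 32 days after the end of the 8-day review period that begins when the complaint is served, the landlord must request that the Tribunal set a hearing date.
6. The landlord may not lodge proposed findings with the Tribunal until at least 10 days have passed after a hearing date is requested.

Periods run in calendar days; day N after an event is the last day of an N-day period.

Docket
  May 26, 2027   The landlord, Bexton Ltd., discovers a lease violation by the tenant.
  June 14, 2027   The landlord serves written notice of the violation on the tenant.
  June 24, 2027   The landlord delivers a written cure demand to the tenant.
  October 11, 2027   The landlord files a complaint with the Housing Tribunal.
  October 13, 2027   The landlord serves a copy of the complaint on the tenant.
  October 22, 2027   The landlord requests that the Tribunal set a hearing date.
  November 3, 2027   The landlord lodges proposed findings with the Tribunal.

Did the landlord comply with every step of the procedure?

Yes

Step 1 — counting 21 days from May 26, 2027 (when the violation is discovered) gives a deadline of June 16, 2027; completed June 14, 2027, before the deadline.
Step 2 — must wait 8 days from June 14, 2027 (when the written notice is served), so not before June 22, 2027; done June 24, 2027 — permitted.
Step 3 — counting 90 days from July 14, 2027 (end of the 20-day comment period, which began when the cure demand is delivered on June 24, 2027) gives a deadline of October 12, 2027; October 11, 2027 is within that limit.
Step 4 — counting 21 days from October 11, 2027 (when the complaint is filed) gives a deadline of November 1, 2027; October 13, 2027 is within that limit.
Step 5 — counting 32 days from October 21, 2027 (end of the 8-day review period, which began when the complaint is served on October 13, 2027) gives a deadline of November 22, 2027; October 22, 2027 is within that limit.
Step 6 — must wait 10 days from October 22, 2027 (when a hearing date is requested), so not before November 1, 2027; done November 3, 2027, after the minimum wait.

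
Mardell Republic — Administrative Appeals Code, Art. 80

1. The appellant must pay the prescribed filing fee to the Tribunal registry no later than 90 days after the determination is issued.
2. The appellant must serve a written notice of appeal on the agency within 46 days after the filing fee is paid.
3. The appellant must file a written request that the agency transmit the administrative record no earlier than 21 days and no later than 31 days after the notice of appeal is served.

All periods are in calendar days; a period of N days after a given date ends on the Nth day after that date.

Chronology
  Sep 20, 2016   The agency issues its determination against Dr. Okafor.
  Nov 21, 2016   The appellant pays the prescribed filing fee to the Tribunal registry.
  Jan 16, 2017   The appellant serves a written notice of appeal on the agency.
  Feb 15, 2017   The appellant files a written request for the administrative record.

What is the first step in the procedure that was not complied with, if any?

Step 2

Step 1 — counting 90 days from Sep 20, 2016 (when the determination is issued) gives a deadline of Dec 19, 2016; Nov 21, 2016 is within that limit.
Step 2 — counting 46 days from Nov 21, 2016 (when the filing fee is paid) gives a deadline of Jan 6, 2017; done Jan 16, 2017 — 10 days late.
The analysis stops there.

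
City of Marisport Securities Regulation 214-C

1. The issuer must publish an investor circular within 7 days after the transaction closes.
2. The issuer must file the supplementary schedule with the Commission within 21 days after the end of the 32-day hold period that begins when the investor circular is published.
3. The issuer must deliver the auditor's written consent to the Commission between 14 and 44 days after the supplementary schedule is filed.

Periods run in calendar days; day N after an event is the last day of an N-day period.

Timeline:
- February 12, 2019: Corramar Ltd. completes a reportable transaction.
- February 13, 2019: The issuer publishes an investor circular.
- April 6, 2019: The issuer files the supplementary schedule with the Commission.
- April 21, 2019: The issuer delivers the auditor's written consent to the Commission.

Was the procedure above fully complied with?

Yes

Step 1: 7 days after February 12, 2019 (when the transaction closes) is February 19, 2019; completed February 13, 2019, before the deadline.
Step 2: 21 days after March 17, 2019 (end of the 32-day hold period, which began when the investor circular is published on February 13, 2019) is April 7, 2019; April 6, 2019 is within that limit.
Step 3: the window is 14–44 days after April 6, 2019 (when the supplementary schedule is filed), so April 20, 2019 through May 20, 2019; done April 21, 2019 — within the window.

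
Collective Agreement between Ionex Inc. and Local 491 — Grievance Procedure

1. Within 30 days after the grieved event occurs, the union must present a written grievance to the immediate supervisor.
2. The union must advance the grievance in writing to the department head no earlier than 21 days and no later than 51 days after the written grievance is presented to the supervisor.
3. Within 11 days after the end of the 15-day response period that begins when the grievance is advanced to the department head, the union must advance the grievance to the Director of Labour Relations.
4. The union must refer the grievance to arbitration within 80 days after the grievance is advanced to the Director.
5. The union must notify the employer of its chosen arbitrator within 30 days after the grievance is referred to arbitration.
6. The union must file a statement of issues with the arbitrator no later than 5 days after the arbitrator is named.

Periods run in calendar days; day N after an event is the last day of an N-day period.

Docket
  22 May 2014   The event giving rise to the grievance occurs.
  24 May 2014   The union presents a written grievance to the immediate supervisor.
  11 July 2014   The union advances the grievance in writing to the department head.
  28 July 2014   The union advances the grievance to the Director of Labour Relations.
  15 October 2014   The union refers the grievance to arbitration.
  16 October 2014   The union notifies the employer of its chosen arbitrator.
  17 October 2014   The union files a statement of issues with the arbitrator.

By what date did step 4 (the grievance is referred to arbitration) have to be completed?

16 October 2014

Step 4 runs from 28 July 2014, when the grievance is advanced to the Director. 80 days after 28 July 2014 is 16 October 2014.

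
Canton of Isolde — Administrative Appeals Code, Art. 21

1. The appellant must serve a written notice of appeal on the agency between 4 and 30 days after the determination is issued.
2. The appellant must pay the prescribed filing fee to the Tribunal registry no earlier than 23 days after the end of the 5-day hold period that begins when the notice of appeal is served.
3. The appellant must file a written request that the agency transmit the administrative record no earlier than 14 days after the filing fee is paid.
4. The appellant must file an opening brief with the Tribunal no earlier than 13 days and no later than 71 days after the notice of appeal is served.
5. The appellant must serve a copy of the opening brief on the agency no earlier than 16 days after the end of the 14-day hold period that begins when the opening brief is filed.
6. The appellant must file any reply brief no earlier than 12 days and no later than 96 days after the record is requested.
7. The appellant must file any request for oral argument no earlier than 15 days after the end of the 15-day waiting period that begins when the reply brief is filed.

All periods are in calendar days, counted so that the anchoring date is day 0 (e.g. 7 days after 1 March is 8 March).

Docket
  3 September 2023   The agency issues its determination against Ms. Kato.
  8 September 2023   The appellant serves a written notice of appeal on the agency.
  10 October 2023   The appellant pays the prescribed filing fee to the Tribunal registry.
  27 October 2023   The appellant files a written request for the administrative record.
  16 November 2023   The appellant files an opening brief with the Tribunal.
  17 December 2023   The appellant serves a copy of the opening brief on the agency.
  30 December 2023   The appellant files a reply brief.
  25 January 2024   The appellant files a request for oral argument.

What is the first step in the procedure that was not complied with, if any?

Step 7

Step 1: the window is 4–30 days after 3 September 2023 (when the determination is issued), so 7 September 2023 through 3 October 2023; done 8 September 2023, which is between those dates.
Step 2: the earliest permitted date is 23 days after 13 September 2023 (end of the 5-day hold period, which began when the notice of appeal is served on 8 September 2023), i.e. 6 October 2023; done 10 October 2023, after the minimum wait.
Step 3: the earliest permitted date is 14 days after 10 October 2023 (when the filing fee is paid), i.e. 24 October 2023; 27 October 2023 is on or after that date.
Step 4: the window is 13–71 days after 8 September 2023 (when the notice of appeal is served), so 21 September 2023 through 18 November 2023; 16 November 2023 falls inside that range.
Step 5: the earliest permitted date is 16 days after 30 November 2023 (end of the 14-day hold period, which began when the opening brief is filed on 16 November 2023), i.e. 16 December 2023; done 17 December 2023 — permitted.
Step 6: the window is 12–96 days after 27 October 2023 (when the record is requested), so 8 November 2023 through 31 January 2024; done 30 December 2023, which is between those dates.
Step 7: the earliest permitted date is 15 days after 14 January 2024 (end of the 15-day waiting period, which began when the reply brief is filed on 30 December 2023), i.e. 29 January 2024; done 25 January 2024 — 4 days too early.
The analysis stops there.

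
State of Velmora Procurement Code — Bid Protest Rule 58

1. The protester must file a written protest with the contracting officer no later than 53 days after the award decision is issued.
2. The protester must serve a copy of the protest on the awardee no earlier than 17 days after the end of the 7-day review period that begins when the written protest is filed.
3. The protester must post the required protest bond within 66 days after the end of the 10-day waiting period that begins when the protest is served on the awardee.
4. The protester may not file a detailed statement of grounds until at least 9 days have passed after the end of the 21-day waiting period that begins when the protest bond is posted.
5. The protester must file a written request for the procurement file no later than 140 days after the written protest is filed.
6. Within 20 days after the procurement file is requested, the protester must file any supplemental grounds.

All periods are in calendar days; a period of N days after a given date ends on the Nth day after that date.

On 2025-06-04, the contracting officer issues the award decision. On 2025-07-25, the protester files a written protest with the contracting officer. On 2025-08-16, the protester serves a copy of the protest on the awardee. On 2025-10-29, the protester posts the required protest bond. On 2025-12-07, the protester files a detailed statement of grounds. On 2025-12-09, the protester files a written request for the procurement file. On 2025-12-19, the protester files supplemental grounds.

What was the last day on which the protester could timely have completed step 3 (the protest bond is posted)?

2025-10-31

The protest is served on the awardee on 2025-08-16; the 10-day waiting period therefore ends 2025-08-26, and step 3 runs from that date. 66 days after 2025-08-26 is 2025-10-31.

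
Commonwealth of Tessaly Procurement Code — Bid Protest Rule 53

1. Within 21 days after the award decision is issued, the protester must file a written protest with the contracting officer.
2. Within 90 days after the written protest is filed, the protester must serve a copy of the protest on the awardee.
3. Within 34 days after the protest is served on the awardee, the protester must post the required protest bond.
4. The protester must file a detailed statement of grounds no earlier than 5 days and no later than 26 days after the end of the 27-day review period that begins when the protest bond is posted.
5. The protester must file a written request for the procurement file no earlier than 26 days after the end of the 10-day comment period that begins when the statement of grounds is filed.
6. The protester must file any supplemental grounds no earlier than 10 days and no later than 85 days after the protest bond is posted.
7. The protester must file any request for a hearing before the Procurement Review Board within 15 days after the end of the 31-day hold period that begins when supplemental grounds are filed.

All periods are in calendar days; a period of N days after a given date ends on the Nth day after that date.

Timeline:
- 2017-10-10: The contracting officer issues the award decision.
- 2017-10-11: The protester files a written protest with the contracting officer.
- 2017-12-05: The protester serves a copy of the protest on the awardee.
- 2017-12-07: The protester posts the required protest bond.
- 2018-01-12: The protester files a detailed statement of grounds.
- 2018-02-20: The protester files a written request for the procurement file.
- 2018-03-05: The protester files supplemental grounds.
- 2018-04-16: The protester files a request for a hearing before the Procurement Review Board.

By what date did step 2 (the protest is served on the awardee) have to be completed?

Step 2 runs from 2017-10-11, when the written protest is filed. 90 days after 2017-10-11 is 2018-01-09.

2018-01-09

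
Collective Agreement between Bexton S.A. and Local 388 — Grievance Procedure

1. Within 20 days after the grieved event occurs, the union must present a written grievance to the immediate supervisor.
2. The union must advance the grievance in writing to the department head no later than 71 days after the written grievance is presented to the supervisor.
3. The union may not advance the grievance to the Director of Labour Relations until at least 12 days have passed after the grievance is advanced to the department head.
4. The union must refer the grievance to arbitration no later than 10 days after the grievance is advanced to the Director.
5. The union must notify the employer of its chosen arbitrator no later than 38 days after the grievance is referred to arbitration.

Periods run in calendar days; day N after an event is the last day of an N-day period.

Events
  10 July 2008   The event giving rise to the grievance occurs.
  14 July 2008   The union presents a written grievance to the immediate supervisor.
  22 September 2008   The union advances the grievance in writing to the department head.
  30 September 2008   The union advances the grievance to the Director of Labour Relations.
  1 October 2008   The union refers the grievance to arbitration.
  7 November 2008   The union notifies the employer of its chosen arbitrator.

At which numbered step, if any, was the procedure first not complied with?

Step 1: 20 days after 10 July 2008 (when the grieved event occurs) is 30 July 2008; done 14 July 2008 — timely.
Step 2: 71 days after 14 July 2008 (when the written grievance is presented to the supervisor) is 23 September 2008; done 22 September 2008 — timely.
Step 3: the earliest permitted date is 12 days after 22 September 2008 (when the grievance is advanced to the department head), i.e. 4 October 2008; 30 September 2008 is 4 days before the earliest permitted date.

Step 3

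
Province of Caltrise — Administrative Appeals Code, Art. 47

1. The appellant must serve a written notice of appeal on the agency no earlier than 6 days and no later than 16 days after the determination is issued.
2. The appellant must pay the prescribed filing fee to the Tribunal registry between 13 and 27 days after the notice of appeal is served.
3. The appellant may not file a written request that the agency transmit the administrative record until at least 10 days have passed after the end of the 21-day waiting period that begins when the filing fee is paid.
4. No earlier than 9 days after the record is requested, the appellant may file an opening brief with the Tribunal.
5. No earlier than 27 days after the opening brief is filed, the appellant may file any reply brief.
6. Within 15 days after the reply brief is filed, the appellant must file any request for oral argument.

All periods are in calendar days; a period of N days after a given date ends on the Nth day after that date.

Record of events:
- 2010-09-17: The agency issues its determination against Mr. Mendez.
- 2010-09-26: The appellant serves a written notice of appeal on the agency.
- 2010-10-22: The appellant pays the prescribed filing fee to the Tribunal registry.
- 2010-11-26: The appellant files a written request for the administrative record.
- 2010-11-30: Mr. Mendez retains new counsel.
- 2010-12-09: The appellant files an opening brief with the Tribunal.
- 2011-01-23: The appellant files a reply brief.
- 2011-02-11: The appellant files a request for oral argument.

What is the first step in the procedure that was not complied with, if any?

Step 1: the window is 6–16 days after 2010-09-17 (when the determination is issued), so 2010-09-23 through 2010-10-03; done 2010-09-26, which is between those dates.
Step 2: the window is 13–27 days after 2010-09-26 (when the notice of appeal is served), so 2010-10-09 through 2010-10-23; 2010-10-22 falls inside that range.
Step 3: the earliest permitted date is 10 days after 2010-11-12 (end of the 21-day waiting period, which began when the filing fee is paid on 2010-10-22), i.e. 2010-11-22; 2010-11-26 is on or after that date.
Step 4: the earliest permitted date is 9 days after 2010-11-26 (when the record is requested), i.e. 2010-12-05; done 2010-12-09, after the minimum wait.
Step 5: the earliest permitted date is 27 days after 2010-12-09 (when the opening brief is filed), i.e. 2011-01-05; done 2011-01-23, after the minimum wait.
Step 6: 15 days after 2011-01-23 (when the reply brief is filed) is 2011-02-07; not done until 2011-02-11, 4 days after the deadline.
No need to go further; step 6 was not satisfied.

Step 6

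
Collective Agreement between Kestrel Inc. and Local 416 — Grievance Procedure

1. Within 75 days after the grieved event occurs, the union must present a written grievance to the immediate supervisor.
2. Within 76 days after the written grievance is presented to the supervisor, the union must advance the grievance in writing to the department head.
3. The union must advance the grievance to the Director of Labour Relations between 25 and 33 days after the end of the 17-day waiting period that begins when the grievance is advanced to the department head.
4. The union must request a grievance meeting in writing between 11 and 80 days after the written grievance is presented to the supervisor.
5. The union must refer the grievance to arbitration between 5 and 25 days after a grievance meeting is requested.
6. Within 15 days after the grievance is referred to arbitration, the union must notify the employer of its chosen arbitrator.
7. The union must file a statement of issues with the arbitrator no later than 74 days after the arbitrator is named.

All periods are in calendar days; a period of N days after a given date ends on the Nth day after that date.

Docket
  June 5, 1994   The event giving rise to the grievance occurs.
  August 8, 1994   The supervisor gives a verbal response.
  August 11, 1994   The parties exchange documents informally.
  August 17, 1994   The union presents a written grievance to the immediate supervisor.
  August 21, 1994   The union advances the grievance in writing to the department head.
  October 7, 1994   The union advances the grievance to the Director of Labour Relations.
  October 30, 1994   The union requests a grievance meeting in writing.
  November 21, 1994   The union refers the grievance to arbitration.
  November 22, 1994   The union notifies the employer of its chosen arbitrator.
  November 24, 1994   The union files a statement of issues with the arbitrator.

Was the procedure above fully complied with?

Step 1 — counting 75 days from June 5, 1994 (when the grieved event occurs) gives a deadline of August 19, 1994; completed August 17, 1994, before the deadline.
Step 2 — counting 76 days from August 17, 1994 (when the written grievance is presented to the supervisor) gives a deadline of November 1, 1994; completed August 21, 1994, before the deadline.
Step 3 — 25 and 33 days from September 7, 1994 (end of the 17-day waiting period, which began when the grievance is advanced to the department head on August 21, 1994) are October 2, 1994 and October 10, 1994 respectively; done October 7, 1994 — within the window.
Step 4 — 11 and 80 days from August 17, 1994 (when the written grievance is presented to the supervisor) are August 28, 1994 and November 5, 1994 respectively; October 30, 1994 falls inside that range.
Step 5 — 5 and 25 days from October 30, 1994 (when a grievance meeting is requested) are November 4, 1994 and November 24, 1994 respectively; done November 21, 1994 — within the window.
Step 6 — counting 15 days from November 21, 1994 (when the grievance is referred to arbitration) gives a deadline of December 6, 1994; completed November 22, 1994, before the deadline.
Step 7 — counting 74 days from November 22, 1994 (when the arbitrator is named) gives a deadline of February 4, 1995; November 24, 1994 is within that limit.

Yes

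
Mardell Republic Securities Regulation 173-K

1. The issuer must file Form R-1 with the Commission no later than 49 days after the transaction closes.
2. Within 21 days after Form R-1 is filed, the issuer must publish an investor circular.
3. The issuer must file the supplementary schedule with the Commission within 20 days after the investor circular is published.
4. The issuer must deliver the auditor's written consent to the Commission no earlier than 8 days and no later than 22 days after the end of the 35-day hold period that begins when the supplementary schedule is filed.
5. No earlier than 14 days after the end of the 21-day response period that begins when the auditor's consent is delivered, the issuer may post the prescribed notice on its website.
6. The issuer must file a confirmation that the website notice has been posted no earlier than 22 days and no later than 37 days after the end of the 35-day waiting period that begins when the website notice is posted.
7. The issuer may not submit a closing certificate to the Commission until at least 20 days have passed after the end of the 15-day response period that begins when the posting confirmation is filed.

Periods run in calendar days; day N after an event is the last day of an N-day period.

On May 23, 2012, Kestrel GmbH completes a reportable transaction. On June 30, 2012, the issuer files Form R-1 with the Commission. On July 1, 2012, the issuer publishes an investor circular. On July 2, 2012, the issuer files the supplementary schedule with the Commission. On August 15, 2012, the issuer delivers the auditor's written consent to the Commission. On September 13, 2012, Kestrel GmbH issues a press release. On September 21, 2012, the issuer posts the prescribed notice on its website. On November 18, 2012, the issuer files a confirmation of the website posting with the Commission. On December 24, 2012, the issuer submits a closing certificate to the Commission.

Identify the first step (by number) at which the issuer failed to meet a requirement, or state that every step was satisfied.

Step 1 — counting 49 days from May 23, 2012 (when the transaction closes) gives a deadline of July 11, 2012; June 30, 2012 is within that limit.
Step 2 — counting 21 days from June 30, 2012 (when Form R-1 is filed) gives a deadline of July 21, 2012; done July 1, 2012 — timely.
Step 3 — counting 20 days from July 1, 2012 (when the investor circular is published) gives a deadline of July 21, 2012; done July 2, 2012 — timely.
Step 4 — 8 and 22 days from August 6, 2012 (end of the 35-day hold period, which began when the supplementary schedule is filed on July 2, 2012) are August 14, 2012 and August 28, 2012 respectively; done August 15, 2012, which is between those dates.
Step 5 — must wait 14 days from September 5, 2012 (end of the 21-day response period, which began when the auditor's consent is delivered on August 15, 2012), so not before September 19, 2012; done September 21, 2012 — permitted.
Step 6 — 22 and 37 days from October 26, 2012 (end of the 35-day waiting period, which began when the website notice is posted on September 21, 2012) are November 17, 2012 and December 2, 2012 respectively; done November 18, 2012 — within the window.
Step 7 — must wait 20 days from December 3, 2012 (end of the 15-day response period, which began when the posting confirmation is filed on November 18, 2012), so not before December 23, 2012; done December 24, 2012 — permitted.

None — every step was satisfied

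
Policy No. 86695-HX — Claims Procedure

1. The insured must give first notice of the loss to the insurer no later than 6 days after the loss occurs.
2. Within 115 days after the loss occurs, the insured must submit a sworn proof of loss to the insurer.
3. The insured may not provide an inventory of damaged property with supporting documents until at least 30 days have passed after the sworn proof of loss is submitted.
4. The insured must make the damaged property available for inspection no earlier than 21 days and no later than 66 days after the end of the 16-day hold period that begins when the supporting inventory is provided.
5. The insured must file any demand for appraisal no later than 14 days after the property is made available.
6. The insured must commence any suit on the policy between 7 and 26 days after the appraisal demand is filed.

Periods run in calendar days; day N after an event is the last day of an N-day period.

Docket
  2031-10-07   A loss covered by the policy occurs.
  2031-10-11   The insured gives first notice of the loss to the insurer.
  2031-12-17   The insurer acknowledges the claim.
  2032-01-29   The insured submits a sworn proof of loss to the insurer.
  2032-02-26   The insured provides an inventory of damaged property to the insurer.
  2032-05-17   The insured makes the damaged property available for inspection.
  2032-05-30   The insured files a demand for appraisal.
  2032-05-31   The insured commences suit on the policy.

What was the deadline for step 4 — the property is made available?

The supporting inventory is provided on 2032-02-26; the 16-day hold period therefore ends 2032-03-13, and step 4 runs from that date. The window is 21–66 days after 2032-03-13; it closes on 2032-05-18.

2032-05-18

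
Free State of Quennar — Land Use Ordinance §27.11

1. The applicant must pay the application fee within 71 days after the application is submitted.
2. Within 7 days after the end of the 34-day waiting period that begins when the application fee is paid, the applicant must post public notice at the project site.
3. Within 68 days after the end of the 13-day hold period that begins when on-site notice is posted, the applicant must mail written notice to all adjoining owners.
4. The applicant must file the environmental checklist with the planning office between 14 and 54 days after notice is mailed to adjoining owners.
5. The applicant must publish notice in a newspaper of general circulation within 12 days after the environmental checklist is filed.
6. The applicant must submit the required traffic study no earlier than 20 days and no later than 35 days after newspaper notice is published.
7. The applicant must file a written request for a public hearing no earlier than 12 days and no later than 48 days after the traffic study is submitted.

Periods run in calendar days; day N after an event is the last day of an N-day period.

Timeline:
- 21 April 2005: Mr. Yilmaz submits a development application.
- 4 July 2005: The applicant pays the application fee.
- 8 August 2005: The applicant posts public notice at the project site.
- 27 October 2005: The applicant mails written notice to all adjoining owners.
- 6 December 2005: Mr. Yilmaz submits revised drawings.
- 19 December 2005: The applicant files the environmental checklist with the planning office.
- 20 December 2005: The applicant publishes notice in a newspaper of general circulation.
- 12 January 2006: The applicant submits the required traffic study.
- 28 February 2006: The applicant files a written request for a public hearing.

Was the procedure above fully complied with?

No

Step 1: 71 days after 21 April 2005 (when the application is submitted) is 1 July 2005; not done until 4 July 2005, 3 days after the deadline.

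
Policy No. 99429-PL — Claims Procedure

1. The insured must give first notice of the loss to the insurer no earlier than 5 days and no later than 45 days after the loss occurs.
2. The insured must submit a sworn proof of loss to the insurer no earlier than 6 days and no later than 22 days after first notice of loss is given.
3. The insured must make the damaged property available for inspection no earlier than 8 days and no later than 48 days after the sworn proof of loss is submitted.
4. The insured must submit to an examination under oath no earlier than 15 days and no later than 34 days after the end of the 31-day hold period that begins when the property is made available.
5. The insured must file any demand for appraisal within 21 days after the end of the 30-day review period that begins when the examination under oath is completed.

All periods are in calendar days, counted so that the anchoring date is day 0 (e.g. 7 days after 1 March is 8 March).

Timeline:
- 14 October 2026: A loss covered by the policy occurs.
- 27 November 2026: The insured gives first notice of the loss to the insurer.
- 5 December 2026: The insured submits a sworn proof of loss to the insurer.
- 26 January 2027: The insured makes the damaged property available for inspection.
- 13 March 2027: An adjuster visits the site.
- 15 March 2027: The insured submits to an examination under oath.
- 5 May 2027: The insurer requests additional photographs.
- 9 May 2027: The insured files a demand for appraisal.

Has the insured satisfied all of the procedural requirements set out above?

No

Step 1 — 5 and 45 days from 14 October 2026 (when the loss occurs) are 19 October 2026 and 28 November 2026 respectively; 27 November 2026 falls inside that range.
Step 2 — 6 and 22 days from 27 November 2026 (when first notice of loss is given) are 3 December 2026 and 19 December 2026 respectively; done 5 December 2026, which is between those dates.
Step 3 — 8 and 48 days from 5 December 2026 (when the sworn proof of loss is submitted) are 13 December 2026 and 22 January 2027 respectively; done 26 January 2027 — 4 days after the window closed.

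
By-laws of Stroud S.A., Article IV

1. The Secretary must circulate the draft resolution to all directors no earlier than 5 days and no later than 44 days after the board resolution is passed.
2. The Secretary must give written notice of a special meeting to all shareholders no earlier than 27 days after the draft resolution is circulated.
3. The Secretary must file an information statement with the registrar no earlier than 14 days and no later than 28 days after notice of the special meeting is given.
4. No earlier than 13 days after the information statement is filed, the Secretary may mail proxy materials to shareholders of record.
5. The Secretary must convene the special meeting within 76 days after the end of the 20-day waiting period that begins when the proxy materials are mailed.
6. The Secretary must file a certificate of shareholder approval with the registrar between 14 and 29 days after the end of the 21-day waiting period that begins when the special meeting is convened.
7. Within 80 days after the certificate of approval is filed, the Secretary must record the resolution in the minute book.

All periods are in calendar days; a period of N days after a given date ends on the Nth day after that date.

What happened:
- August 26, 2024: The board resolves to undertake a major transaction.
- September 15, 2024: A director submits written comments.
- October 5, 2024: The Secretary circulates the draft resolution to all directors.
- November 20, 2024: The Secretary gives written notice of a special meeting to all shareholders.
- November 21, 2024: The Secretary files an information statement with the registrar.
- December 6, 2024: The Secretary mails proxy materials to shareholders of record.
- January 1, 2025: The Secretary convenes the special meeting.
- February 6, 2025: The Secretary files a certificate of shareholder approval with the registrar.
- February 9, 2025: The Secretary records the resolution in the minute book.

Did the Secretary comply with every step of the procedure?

(1) the permitted window runs from August 26, 2024 + 5 = August 31, 2024 to August 26, 2024 + 44 = October 9, 2024; done October 5, 2024, which is between those dates.
(2) permitted from October 5, 2024 + 27 days = November 1, 2024 onward; done November 20, 2024, after the minimum wait.
(3) the permitted window runs from November 20, 2024 + 14 = December 4, 2024 to November 20, 2024 + 28 = December 18, 2024; November 21, 2024 is 13 days too early.

No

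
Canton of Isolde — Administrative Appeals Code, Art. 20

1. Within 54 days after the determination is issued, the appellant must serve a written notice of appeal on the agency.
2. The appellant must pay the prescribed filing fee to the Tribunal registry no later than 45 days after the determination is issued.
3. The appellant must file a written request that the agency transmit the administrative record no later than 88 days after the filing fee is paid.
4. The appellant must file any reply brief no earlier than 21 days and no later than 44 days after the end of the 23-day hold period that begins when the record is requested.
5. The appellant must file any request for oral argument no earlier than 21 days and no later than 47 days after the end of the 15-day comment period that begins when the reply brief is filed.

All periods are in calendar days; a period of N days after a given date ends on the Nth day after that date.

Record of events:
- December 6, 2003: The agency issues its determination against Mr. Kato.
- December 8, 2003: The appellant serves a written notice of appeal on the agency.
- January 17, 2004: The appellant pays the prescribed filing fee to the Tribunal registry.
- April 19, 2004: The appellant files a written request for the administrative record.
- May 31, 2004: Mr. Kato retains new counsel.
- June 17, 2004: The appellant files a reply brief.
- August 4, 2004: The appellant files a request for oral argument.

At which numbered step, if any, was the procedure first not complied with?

Step 1 — counting 54 days from December 6, 2003 (when the determination is issued) gives a deadline of January 29, 2004; December 8, 2003 is within that limit.
Step 2 — counting 45 days from December 6, 2003 (when the determination is issued) gives a deadline of January 20, 2004; done January 17, 2004 — timely.
Step 3 — counting 88 days from January 17, 2004 (when the filing fee is paid) gives a deadline of April 14, 2004; done April 19, 2004 — 5 days late.

Step 3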